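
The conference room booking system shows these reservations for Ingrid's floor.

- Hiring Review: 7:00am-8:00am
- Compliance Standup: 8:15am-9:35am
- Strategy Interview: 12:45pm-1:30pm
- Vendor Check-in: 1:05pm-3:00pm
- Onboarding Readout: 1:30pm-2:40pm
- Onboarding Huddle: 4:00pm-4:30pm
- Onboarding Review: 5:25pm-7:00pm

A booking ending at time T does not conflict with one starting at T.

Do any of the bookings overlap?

Sorted by start: Hiring Review, Compliance Standup, Strategy Interview, Vendor Check-in, Onboarding Readout, Onboarding Huddle, Onboarding Review.
Compliance Standup starts after Hiring Review ends; Hiring Review is clear from here.
Strategy Interview starts after Compliance Standup ends; Compliance Standup is clear from here.
Vendor Check-in starts before Strategy Interview ends → Strategy Interview and Vendor Check-in overlap.
That's a conflict, so the schedule is not conflict-free.

Yes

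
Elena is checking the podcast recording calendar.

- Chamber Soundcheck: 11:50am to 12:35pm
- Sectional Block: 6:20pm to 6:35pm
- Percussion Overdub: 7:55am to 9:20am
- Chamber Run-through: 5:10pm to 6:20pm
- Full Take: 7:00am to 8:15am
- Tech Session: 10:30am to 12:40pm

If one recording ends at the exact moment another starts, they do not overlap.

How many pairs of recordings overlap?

Sorted by start: Full Take, Percussion Overdub, Tech Session, Chamber Soundcheck, Chamber Run-through, Sectional Block.
Percussion Overdub starts before Full Take ends → Full Take and Percussion Overdub overlap.
Tech Session starts after Full Take ends — done with Full Take.
Tech Session starts after Percussion Overdub ends — done with Percussion Overdub.
Chamber Soundcheck starts before Tech Session ends → Tech Session and Chamber Soundcheck overlap.
Chamber Run-through starts after Tech Session ends — done with Tech Session.
Chamber Run-through starts after Chamber Soundcheck ends — done with Chamber Soundcheck.
Sectional Block starts exactly when Chamber Run-through ends (back-to-back, no overlap).
Overlapping pairs: Chamber Soundcheck & Tech Session, Full Take & Percussion Overdub — 2 in total.

2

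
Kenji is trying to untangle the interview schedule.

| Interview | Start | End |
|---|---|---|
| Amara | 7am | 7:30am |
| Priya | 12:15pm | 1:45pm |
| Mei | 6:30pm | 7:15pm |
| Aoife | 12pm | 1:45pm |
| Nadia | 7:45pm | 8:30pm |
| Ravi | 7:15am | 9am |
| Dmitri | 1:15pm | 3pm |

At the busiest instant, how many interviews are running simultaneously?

Sweep the timeline, counting +1 at each start and −1 at each end (ends before starts at a tie):
7am start Amara → 1
7:15am start Ravi → 2
7:30am end Amara → 1
9am end Ravi → 0
12pm start Aoife → 1
12:15pm start Priya → 2
1:15pm start Dmitri → 3
1:45pm end Aoife → 2
1:45pm end Priya → 1
3pm end Dmitri → 0
6:30pm start Mei → 1
7:15pm end Mei → 0
7:45pm start Nadia → 1
8:30pm end Nadia → 0
Peak is 3, at 1:15pm (Aoife, Dmitri, Priya).

3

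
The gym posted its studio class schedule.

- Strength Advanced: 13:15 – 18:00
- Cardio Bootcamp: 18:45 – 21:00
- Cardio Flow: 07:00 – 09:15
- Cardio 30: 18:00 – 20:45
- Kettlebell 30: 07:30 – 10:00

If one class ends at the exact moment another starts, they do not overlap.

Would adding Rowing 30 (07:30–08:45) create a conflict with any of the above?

Yes — it overlaps Cardio Flow, Kettlebell 30

Cardio Flow: starts 07:00 before Rowing 30 ends 08:45, and ends 09:15 after Rowing 30 starts 07:30 → overlap.
Kettlebell 30: starts 07:30 before Rowing 30 ends 08:45, and ends 10:00 after Rowing 30 starts 07:30 → overlap.
Strength Advanced: starts 13:15 at or after Rowing 30 ends 08:45 → clear.
Cardio 30: starts 18:00 at or after Rowing 30 ends 08:45 → clear.
Cardio Bootcamp: starts 18:45 at or after Rowing 30 ends 08:45 → clear.
Rowing 30 overlaps Cardio Flow, Kettlebell 30.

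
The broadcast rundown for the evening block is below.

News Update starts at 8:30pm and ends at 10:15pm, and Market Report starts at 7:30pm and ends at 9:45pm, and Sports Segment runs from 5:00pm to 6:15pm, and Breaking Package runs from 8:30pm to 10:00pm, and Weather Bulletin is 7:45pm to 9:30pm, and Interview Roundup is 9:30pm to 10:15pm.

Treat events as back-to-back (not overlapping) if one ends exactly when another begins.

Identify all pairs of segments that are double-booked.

Sorted by start: Sports Segment, Market Report, Weather Bulletin, News Update, Breaking Package, Interview Roundup.
Market Report starts after Sports Segment ends, so nothing later overlaps Sports Segment either.
Weather Bulletin starts before Market Report ends → Market Report and Weather Bulletin overlap.
News Update starts before Market Report ends → Market Report and News Update overlap.
Breaking Package starts before Market Report ends → Market Report and Breaking Package overlap.
Interview Roundup starts before Market Report ends → Market Report and Interview Roundup overlap.
News Update starts before Weather Bulletin ends → Weather Bulletin and News Update overlap.
Breaking Package starts before Weather Bulletin ends → Weather Bulletin and Breaking Package overlap.
Interview Roundup starts exactly when Weather Bulletin ends (back-to-back, no overlap).
Breaking Package starts before News Update ends → News Update and Breaking Package overlap.
Interview Roundup starts before News Update ends → News Update and Interview Roundup overlap.
Interview Roundup starts before Breaking Package ends → Breaking Package and Interview Roundup overlap.

Breaking Package & Interview Roundup, Breaking Package & Market Report, Breaking Package & News Update, Breaking Package & Weather Bulletin, Interview Roundup & Market Report, Interview Roundup & News Update, Market Report & News Update, Market Report & Weather Bulletin, News Update & Weather Bulletin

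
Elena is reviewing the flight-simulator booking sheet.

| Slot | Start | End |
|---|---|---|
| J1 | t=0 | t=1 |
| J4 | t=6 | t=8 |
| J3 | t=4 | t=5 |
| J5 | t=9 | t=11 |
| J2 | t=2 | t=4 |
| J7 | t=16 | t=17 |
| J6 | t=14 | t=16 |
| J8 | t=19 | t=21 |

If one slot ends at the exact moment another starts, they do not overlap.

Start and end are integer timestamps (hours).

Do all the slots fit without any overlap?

Yes

Sorted by start: J1, J2, J3, J4, J5, J6, J7, J8.
J2 starts after J1 ends; J1 is clear from here.
J3 starts exactly when J2 ends (back-to-back, no overlap); J2 is clear from here.
J4 starts after J3 ends; J3 is clear from here.
J5 starts after J4 ends; J4 is clear from here.
J6 starts after J5 ends; J5 is clear from here.
J7 starts exactly when J6 ends (back-to-back, no overlap); J6 is clear from here.
J8 starts after J7 ends.
Every pair is clear; the schedule has no overlaps.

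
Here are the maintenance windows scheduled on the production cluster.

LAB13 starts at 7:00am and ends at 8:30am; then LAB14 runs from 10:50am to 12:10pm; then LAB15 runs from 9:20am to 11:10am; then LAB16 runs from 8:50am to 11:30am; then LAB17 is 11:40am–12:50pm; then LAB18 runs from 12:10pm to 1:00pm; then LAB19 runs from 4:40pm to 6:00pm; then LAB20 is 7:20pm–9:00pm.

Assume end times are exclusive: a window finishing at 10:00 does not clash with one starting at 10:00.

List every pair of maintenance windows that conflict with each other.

Sorted by start: LAB13, LAB16, LAB15, LAB14, LAB17, LAB18, LAB19, LAB20.
LAB16 starts after LAB13 ends — done with LAB13.
LAB15 starts before LAB16 ends → LAB16 and LAB15 overlap.
LAB14 starts before LAB16 ends → LAB16 and LAB14 overlap.
LAB17 starts after LAB16 ends — done with LAB16.
LAB14 starts before LAB15 ends → LAB15 and LAB14 overlap.
LAB17 starts after LAB15 ends — done with LAB15.
LAB17 starts before LAB14 ends → LAB14 and LAB17 overlap.
LAB18 starts exactly when LAB14 ends (back-to-back, no overlap) — done with LAB14.
LAB18 starts before LAB17 ends → LAB17 and LAB18 overlap.
LAB19 starts after LAB17 ends — done with LAB17.
LAB19 starts after LAB18 ends — done with LAB18.
LAB20 starts after LAB19 ends.

LAB14 & LAB15, LAB14 & LAB16, LAB14 & LAB17, LAB15 & LAB16, LAB17 & LAB18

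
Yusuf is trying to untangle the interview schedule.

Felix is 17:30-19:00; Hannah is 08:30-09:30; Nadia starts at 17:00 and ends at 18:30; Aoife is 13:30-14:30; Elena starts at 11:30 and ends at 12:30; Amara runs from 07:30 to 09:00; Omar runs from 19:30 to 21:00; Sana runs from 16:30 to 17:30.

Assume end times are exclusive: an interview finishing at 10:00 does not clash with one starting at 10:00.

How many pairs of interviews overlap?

Sorted by start: Amara, Hannah, Elena, Aoife, Sana, Nadia, Felix, Omar.
Hannah starts before Amara ends → Amara and Hannah overlap.
Elena starts after Amara ends — done with Amara.
Elena starts after Hannah ends — done with Hannah.
Aoife starts after Elena ends — done with Elena.
Sana starts after Aoife ends — done with Aoife.
Nadia starts before Sana ends → Sana and Nadia overlap.
Felix starts exactly when Sana ends (back-to-back, no overlap) — done with Sana.
Felix starts before Nadia ends → Nadia and Felix overlap.
Omar starts after Nadia ends.
Omar starts after Felix ends.
Overlapping pairs: Amara & Hannah, Felix & Nadia, Nadia & Sana — 3 in total.

3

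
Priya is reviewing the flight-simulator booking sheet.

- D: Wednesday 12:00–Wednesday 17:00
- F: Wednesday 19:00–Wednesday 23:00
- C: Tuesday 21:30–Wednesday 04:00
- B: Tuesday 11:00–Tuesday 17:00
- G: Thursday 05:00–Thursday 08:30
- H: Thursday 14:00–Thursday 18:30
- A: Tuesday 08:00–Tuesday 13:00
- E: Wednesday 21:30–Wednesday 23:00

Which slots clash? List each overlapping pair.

A & B, E & F

Check each pair: they overlap iff neither finishes before the other starts.
Sorted by start: A, B, C, D, F, E, G, H.
B starts before A ends → A and B overlap.
C starts after A ends — done with A.
C starts after B ends — done with B.
D starts after C ends — done with C.
F starts after D ends — done with D.
E starts before F ends → F and E overlap.
G starts after F ends — done with F.
G starts after E ends — done with E.
H starts after G ends.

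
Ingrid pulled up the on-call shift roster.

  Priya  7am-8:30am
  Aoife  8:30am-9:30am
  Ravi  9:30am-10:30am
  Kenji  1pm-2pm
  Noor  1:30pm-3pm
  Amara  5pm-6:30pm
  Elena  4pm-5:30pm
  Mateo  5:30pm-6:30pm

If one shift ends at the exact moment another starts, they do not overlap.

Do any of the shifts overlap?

Yes

Sorted by start: Priya, Aoife, Ravi, Kenji, Noor, Elena, Amara, Mateo.
Aoife starts exactly when Priya ends (back-to-back, no overlap); Priya is clear from here.
Ravi starts exactly when Aoife ends (back-to-back, no overlap); Aoife is clear from here.
Kenji starts after Ravi ends; Ravi is clear from here.
Noor starts before Kenji ends → Kenji and Noor overlap.
That's a conflict, so the schedule is not conflict-free.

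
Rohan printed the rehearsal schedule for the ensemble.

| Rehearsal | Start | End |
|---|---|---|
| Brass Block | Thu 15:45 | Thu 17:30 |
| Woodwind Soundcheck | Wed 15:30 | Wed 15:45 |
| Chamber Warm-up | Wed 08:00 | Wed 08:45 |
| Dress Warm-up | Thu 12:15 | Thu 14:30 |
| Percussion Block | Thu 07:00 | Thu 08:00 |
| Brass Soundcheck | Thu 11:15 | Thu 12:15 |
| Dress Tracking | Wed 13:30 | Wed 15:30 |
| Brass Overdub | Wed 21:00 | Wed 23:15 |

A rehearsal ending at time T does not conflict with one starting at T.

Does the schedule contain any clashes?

No

Two intervals overlap when each starts before the other ends.
Sorted by start: Chamber Warm-up, Dress Tracking, Woodwind Soundcheck, Brass Overdub, Percussion Block, Brass Soundcheck, Dress Warm-up, Brass Block.
Dress Tracking starts after Chamber Warm-up ends — done with Chamber Warm-up.
Woodwind Soundcheck starts exactly when Dress Tracking ends (back-to-back, no overlap) — done with Dress Tracking.
Brass Overdub starts after Woodwind Soundcheck ends — done with Woodwind Soundcheck.
Percussion Block starts after Brass Overdub ends — done with Brass Overdub.
Brass Soundcheck starts after Percussion Block ends — done with Percussion Block.
Dress Warm-up starts exactly when Brass Soundcheck ends (back-to-back, no overlap) — done with Brass Soundcheck.
Brass Block starts after Dress Warm-up ends.
Every pair is clear; the schedule has no overlaps.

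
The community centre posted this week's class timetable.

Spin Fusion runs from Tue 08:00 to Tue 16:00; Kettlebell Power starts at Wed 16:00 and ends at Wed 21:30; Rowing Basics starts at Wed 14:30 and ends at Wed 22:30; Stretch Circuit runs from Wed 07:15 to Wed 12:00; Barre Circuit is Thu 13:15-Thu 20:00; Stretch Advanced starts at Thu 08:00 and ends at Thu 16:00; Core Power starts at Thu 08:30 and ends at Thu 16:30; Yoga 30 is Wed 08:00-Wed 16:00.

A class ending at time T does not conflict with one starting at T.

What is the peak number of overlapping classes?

Sweep the timeline, counting +1 at each start and −1 at each end (ends before starts at a tie):
Tue 08:00 start Spin Fusion → 1
Tue 16:00 end Spin Fusion → 0
Wed 07:15 start Stretch Circuit → 1
Wed 08:00 start Yoga 30 → 2
Wed 12:00 end Stretch Circuit → 1
Wed 14:30 start Rowing Basics → 2
Wed 16:00 end Yoga 30 → 1
Wed 16:00 start Kettlebell Power → 2
Wed 21:30 end Kettlebell Power → 1
Wed 22:30 end Rowing Basics → 0
Thu 08:00 start Stretch Advanced → 1
Thu 08:30 start Core Power → 2
Thu 13:15 start Barre Circuit → 3
Thu 16:00 end Stretch Advanced → 2
Thu 16:30 end Core Power → 1
Thu 20:00 end Barre Circuit → 0
Peak is 3, at Thu 13:15 (Barre Circuit, Core Power, Stretch Advanced).

3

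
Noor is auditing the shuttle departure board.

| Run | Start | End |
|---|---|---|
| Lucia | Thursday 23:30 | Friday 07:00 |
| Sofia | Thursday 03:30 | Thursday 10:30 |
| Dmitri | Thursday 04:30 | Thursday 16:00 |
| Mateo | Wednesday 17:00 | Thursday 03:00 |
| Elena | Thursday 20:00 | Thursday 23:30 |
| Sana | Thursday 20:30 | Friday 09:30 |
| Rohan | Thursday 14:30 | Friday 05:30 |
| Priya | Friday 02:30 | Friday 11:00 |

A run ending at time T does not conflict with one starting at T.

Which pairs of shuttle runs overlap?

Sorted by start: Mateo, Sofia, Dmitri, Rohan, Elena, Sana, Lucia, Priya.
Sofia starts after Mateo ends, so Mateo has no further overlaps.
Dmitri starts before Sofia ends → Sofia and Dmitri overlap.
Rohan starts after Sofia ends, so Sofia has no further overlaps.
Rohan starts before Dmitri ends → Dmitri and Rohan overlap.
Elena starts after Dmitri ends, so Dmitri has no further overlaps.
Elena starts before Rohan ends → Rohan and Elena overlap.
Sana starts before Rohan ends → Rohan and Sana overlap.
Lucia starts before Rohan ends → Rohan and Lucia overlap.
Priya starts before Rohan ends → Rohan and Priya overlap.
Sana starts before Elena ends → Elena and Sana overlap.
Lucia starts exactly when Elena ends (back-to-back, no overlap), so Elena has no further overlaps.
Lucia starts before Sana ends → Sana and Lucia overlap.
Priya starts before Sana ends → Sana and Priya overlap.
Priya starts before Lucia ends → Lucia and Priya overlap.

Dmitri & Rohan, Dmitri & Sofia, Elena & Rohan, Elena & Sana, Lucia & Priya, Lucia & Rohan, Lucia & Sana, Priya & Rohan, Priya & Sana, Rohan & Sana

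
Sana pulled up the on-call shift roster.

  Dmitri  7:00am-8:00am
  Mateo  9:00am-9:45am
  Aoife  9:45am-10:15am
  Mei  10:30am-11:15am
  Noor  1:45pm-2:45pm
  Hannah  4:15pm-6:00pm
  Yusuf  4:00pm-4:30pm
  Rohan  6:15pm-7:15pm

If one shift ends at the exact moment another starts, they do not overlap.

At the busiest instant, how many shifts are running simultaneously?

Sort all start/end points and keep a running count:
7:00am start Dmitri → 1
8:00am end Dmitri → 0
9:00am start Mateo → 1
9:45am end Mateo → 0
9:45am start Aoife → 1
10:15am end Aoife → 0
10:30am start Mei → 1
11:15am end Mei → 0
1:45pm start Noor → 1
2:45pm end Noor → 0
4:00pm start Yusuf → 1
4:15pm start Hannah → 2
4:30pm end Yusuf → 1
6:00pm end Hannah → 0
6:15pm start Rohan → 1
7:15pm end Rohan → 0
Peak is 2, at 4:15pm (Hannah, Yusuf).

2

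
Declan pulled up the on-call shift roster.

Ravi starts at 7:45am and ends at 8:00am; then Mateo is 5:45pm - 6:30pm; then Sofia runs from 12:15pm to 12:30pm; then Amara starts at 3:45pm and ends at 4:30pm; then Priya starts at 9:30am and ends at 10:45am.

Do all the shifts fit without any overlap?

Check each pair: they overlap iff neither finishes before the other starts.
Sorted by start: Ravi, Priya, Sofia, Amara, Mateo.
Priya starts after Ravi ends, so nothing later overlaps Ravi either.
Sofia starts after Priya ends, so nothing later overlaps Priya either.
Amara starts after Sofia ends, so nothing later overlaps Sofia either.
Mateo starts after Amara ends.
Every pair is clear; the schedule has no overlaps.

Yes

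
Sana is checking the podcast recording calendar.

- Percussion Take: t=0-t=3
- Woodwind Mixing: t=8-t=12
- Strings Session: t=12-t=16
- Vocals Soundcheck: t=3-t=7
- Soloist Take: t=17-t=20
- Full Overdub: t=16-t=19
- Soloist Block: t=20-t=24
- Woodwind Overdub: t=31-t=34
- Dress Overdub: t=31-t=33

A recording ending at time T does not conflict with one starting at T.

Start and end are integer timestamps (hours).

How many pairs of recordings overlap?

2

Check each pair: they overlap iff neither finishes before the other starts.
Sorted by start: Percussion Take, Vocals Soundcheck, Woodwind Mixing, Strings Session, Full Overdub, Soloist Take, Soloist Block, Woodwind Overdub, Dress Overdub.
Vocals Soundcheck starts exactly when Percussion Take ends (back-to-back, no overlap), so nothing later overlaps Percussion Take either.
Woodwind Mixing starts after Vocals Soundcheck ends, so nothing later overlaps Vocals Soundcheck either.
Strings Session starts exactly when Woodwind Mixing ends (back-to-back, no overlap), so nothing later overlaps Woodwind Mixing either.
Full Overdub starts exactly when Strings Session ends (back-to-back, no overlap), so nothing later overlaps Strings Session either.
Soloist Take starts before Full Overdub ends → Full Overdub and Soloist Take overlap.
Soloist Block starts after Full Overdub ends, so nothing later overlaps Full Overdub either.
Soloist Block starts exactly when Soloist Take ends (back-to-back, no overlap), so nothing later overlaps Soloist Take either.
Woodwind Overdub starts after Soloist Block ends, so nothing later overlaps Soloist Block either.
Dress Overdub starts before Woodwind Overdub ends → Woodwind Overdub and Dress Overdub overlap.
Overlapping pairs: Dress Overdub & Woodwind Overdub, Full Overdub & Soloist Take — 2 in total.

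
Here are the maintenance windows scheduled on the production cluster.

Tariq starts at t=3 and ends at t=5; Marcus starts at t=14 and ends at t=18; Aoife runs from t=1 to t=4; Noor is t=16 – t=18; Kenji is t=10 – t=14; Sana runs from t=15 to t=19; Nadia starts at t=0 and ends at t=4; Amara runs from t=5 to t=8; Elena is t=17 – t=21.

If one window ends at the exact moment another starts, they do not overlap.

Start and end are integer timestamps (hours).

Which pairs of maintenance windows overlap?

Sorted by start: Nadia, Aoife, Tariq, Amara, Kenji, Marcus, Sana, Noor, Elena.
Aoife starts before Nadia ends → Nadia and Aoife overlap.
Tariq starts before Nadia ends → Nadia and Tariq overlap.
Amara starts after Nadia ends, so nothing later overlaps Nadia either.
Tariq starts before Aoife ends → Aoife and Tariq overlap.
Amara starts after Aoife ends, so nothing later overlaps Aoife either.
Amara starts exactly when Tariq ends (back-to-back, no overlap), so nothing later overlaps Tariq either.
Kenji starts after Amara ends, so nothing later overlaps Amara either.
Marcus starts exactly when Kenji ends (back-to-back, no overlap), so nothing later overlaps Kenji either.
Sana starts before Marcus ends → Marcus and Sana overlap.
Noor starts before Marcus ends → Marcus and Noor overlap.
Elena starts before Marcus ends → Marcus and Elena overlap.
Noor starts before Sana ends → Sana and Noor overlap.
Elena starts before Sana ends → Sana and Elena overlap.
Elena starts before Noor ends → Noor and Elena overlap.

Aoife & Nadia, Aoife & Tariq, Elena & Marcus, Elena & Noor, Elena & Sana, Marcus & Noor, Marcus & Sana, Nadia & Tariq, Noor & Sana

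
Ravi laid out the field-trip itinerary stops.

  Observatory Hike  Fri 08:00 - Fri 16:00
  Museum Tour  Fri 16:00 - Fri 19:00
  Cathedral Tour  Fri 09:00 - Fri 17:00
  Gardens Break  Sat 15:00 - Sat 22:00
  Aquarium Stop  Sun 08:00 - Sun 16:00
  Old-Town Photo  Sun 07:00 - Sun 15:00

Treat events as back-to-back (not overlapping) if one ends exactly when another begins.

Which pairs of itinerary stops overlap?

Sorted by start: Observatory Hike, Cathedral Tour, Museum Tour, Gardens Break, Old-Town Photo, Aquarium Stop.
Cathedral Tour starts before Observatory Hike ends → Observatory Hike and Cathedral Tour overlap.
Museum Tour starts exactly when Observatory Hike ends (back-to-back, no overlap); Observatory Hike is clear from here.
Museum Tour starts before Cathedral Tour ends → Cathedral Tour and Museum Tour overlap.
Gardens Break starts after Cathedral Tour ends; Cathedral Tour is clear from here.
Gardens Break starts after Museum Tour ends; Museum Tour is clear from here.
Old-Town Photo starts after Gardens Break ends; Gardens Break is clear from here.
Aquarium Stop starts before Old-Town Photo ends → Old-Town Photo and Aquarium Stop overlap.

Aquarium Stop & Old-Town Photo, Cathedral Tour & Museum Tour, Cathedral Tour & Observatory Hike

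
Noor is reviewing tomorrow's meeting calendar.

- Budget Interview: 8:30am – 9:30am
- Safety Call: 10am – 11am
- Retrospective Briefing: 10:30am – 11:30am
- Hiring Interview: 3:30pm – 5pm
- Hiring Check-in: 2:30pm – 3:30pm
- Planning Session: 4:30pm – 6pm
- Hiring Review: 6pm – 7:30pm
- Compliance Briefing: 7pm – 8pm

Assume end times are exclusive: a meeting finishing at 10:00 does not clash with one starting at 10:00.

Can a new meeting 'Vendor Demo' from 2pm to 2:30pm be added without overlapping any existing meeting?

Budget Interview: ends 9:30am at or before Vendor Demo starts 2pm → clear.
Safety Call: ends 11am at or before Vendor Demo starts 2pm → clear.
Retrospective Briefing: ends 11:30am at or before Vendor Demo starts 2pm → clear.
Hiring Check-in: starts 2:30pm at or after Vendor Demo ends 2:30pm → clear.
Hiring Interview: starts 3:30pm at or after Vendor Demo ends 2:30pm → clear.
Planning Session: starts 4:30pm at or after Vendor Demo ends 2:30pm → clear.
Hiring Review: starts 6pm at or after Vendor Demo ends 2:30pm → clear.
Compliance Briefing: starts 7pm at or after Vendor Demo ends 2:30pm → clear.

Yes — the slot is free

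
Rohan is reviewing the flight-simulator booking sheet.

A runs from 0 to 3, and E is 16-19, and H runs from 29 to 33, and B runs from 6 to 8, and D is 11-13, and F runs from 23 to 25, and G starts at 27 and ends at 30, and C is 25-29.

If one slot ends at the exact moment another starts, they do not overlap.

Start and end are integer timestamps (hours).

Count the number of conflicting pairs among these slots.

2

Sorted by start: A, B, D, E, F, C, G, H.
B starts after A ends — done with A.
D starts after B ends — done with B.
E starts after D ends — done with D.
F starts after E ends — done with E.
C starts exactly when F ends (back-to-back, no overlap) — done with F.
G starts before C ends → C and G overlap.
H starts exactly when C ends (back-to-back, no overlap).
H starts before G ends → G and H overlap.
Overlapping pairs: C & G, G & H — 2 in total.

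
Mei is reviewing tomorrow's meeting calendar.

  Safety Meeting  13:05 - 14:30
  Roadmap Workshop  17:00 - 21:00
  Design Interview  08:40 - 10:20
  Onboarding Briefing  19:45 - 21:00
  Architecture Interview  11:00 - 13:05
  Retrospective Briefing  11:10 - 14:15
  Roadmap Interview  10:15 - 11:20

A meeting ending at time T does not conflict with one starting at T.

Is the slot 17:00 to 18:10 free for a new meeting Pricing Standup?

Design Interview: ends 10:20 at or before Pricing Standup starts 17:00 → clear.
Roadmap Interview: ends 11:20 at or before Pricing Standup starts 17:00 → clear.
Architecture Interview: ends 13:05 at or before Pricing Standup starts 17:00 → clear.
Retrospective Briefing: ends 14:15 at or before Pricing Standup starts 17:00 → clear.
Safety Meeting: ends 14:30 at or before Pricing Standup starts 17:00 → clear.
Roadmap Workshop: starts 17:00 before Pricing Standup ends 18:10, and ends 21:00 after Pricing Standup starts 17:00 → overlap.
Onboarding Briefing: starts 19:45 at or after Pricing Standup ends 18:10 → clear.
Pricing Standup overlaps Roadmap Workshop.

No — it overlaps Roadmap Workshop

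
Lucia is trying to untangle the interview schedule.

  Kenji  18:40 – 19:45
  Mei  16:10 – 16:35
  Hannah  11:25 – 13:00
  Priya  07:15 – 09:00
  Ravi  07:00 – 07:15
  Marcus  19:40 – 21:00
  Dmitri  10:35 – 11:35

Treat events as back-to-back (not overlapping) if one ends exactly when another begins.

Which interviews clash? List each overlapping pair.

Dmitri & Hannah, Kenji & Marcus

Sorted by start: Ravi, Priya, Dmitri, Hannah, Mei, Kenji, Marcus.
Priya starts exactly when Ravi ends (back-to-back, no overlap); Ravi is clear from here.
Dmitri starts after Priya ends; Priya is clear from here.
Hannah starts before Dmitri ends → Dmitri and Hannah overlap.
Mei starts after Dmitri ends; Dmitri is clear from here.
Mei starts after Hannah ends; Hannah is clear from here.
Kenji starts after Mei ends; Mei is clear from here.
Marcus starts before Kenji ends → Kenji and Marcus overlap.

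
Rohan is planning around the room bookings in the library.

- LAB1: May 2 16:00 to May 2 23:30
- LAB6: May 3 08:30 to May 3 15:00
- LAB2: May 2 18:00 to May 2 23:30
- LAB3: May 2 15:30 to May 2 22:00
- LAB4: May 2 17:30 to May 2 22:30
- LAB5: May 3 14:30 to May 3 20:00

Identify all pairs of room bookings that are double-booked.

Sorted by start: LAB3, LAB1, LAB4, LAB2, LAB6, LAB5.
LAB1 starts before LAB3 ends → LAB3 and LAB1 overlap.
LAB4 starts before LAB3 ends → LAB3 and LAB4 overlap.
LAB2 starts before LAB3 ends → LAB3 and LAB2 overlap.
LAB6 starts after LAB3 ends — done with LAB3.
LAB4 starts before LAB1 ends → LAB1 and LAB4 overlap.
LAB2 starts before LAB1 ends → LAB1 and LAB2 overlap.
LAB6 starts after LAB1 ends — done with LAB1.
LAB2 starts before LAB4 ends → LAB4 and LAB2 overlap.
LAB6 starts after LAB4 ends — done with LAB4.
LAB6 starts after LAB2 ends — done with LAB2.
LAB5 starts before LAB6 ends → LAB6 and LAB5 overlap.

LAB1 & LAB2, LAB1 & LAB3, LAB1 & LAB4, LAB2 & LAB3, LAB2 & LAB4, LAB3 & LAB4, LAB5 & LAB6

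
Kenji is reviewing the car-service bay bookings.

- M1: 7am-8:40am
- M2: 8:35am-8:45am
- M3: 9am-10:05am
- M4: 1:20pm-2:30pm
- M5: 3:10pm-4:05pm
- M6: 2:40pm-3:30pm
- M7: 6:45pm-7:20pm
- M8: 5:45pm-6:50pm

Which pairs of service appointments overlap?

M1 & M2, M5 & M6, M7 & M8

Check each pair: they overlap iff neither finishes before the other starts.
Sorted by start: M1, M2, M3, M4, M6, M5, M8, M7.
M2 starts before M1 ends → M1 and M2 overlap.
M3 starts after M1 ends — done with M1.
M3 starts after M2 ends — done with M2.
M4 starts after M3 ends — done with M3.
M6 starts after M4 ends — done with M4.
M5 starts before M6 ends → M6 and M5 overlap.
M8 starts after M6 ends — done with M6.
M8 starts after M5 ends — done with M5.
M7 starts before M8 ends → M8 and M7 overlap.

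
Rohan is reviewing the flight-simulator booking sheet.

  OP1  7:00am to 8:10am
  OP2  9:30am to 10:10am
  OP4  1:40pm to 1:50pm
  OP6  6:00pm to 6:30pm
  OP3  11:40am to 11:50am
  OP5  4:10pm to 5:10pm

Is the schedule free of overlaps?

Sorted by start: OP1, OP2, OP3, OP4, OP5, OP6.
OP2 starts after OP1 ends; OP1 is clear from here.
OP3 starts after OP2 ends; OP2 is clear from here.
OP4 starts after OP3 ends; OP3 is clear from here.
OP5 starts after OP4 ends; OP4 is clear from here.
OP6 starts after OP5 ends.
Every pair is clear; the schedule has no overlaps.

Yes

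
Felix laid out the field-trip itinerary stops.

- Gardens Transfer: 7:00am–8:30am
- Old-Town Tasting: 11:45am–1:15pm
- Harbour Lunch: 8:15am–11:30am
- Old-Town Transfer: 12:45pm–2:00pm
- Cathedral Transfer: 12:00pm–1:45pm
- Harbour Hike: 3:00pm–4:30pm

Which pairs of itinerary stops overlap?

Cathedral Transfer & Old-Town Tasting, Cathedral Transfer & Old-Town Transfer, Gardens Transfer & Harbour Lunch, Old-Town Tasting & Old-Town Transfer

Two intervals overlap when each starts before the other ends.
Sorted by start: Gardens Transfer, Harbour Lunch, Old-Town Tasting, Cathedral Transfer, Old-Town Transfer, Harbour Hike.
Harbour Lunch starts before Gardens Transfer ends → Gardens Transfer and Harbour Lunch overlap.
Old-Town Tasting starts after Gardens Transfer ends, so Gardens Transfer has no further overlaps.
Old-Town Tasting starts after Harbour Lunch ends, so Harbour Lunch has no further overlaps.
Cathedral Transfer starts before Old-Town Tasting ends → Old-Town Tasting and Cathedral Transfer overlap.
Old-Town Transfer starts before Old-Town Tasting ends → Old-Town Tasting and Old-Town Transfer overlap.
Harbour Hike starts after Old-Town Tasting ends.
Old-Town Transfer starts before Cathedral Transfer ends → Cathedral Transfer and Old-Town Transfer overlap.
Harbour Hike starts after Cathedral Transfer ends.
Harbour Hike starts after Old-Town Transfer ends.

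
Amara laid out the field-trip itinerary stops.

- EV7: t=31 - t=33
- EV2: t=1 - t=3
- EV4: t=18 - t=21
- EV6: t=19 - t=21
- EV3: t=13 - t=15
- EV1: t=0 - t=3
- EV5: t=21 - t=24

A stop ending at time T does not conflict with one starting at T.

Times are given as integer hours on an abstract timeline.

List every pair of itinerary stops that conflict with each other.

Sorted by start: EV1, EV2, EV3, EV4, EV6, EV5, EV7.
EV2 starts before EV1 ends → EV1 and EV2 overlap.
EV3 starts after EV1 ends — done with EV1.
EV3 starts after EV2 ends — done with EV2.
EV4 starts after EV3 ends — done with EV3.
EV6 starts before EV4 ends → EV4 and EV6 overlap.
EV5 starts exactly when EV4 ends (back-to-back, no overlap) — done with EV4.
EV5 starts exactly when EV6 ends (back-to-back, no overlap) — done with EV6.
EV7 starts after EV5 ends.

EV1 & EV2, EV4 & EV6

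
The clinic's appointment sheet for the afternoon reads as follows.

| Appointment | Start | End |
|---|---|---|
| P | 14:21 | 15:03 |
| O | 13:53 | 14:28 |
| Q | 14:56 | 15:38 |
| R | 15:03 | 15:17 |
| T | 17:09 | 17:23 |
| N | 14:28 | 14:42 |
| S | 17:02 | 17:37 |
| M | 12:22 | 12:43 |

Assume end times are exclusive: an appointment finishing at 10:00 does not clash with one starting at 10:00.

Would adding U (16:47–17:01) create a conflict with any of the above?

M: ends 12:43 at or before U starts 16:47 → clear.
O: ends 14:28 at or before U starts 16:47 → clear.
P: ends 15:03 at or before U starts 16:47 → clear.
N: ends 14:42 at or before U starts 16:47 → clear.
Q: ends 15:38 at or before U starts 16:47 → clear.
R: ends 15:17 at or before U starts 16:47 → clear.
S: starts 17:02 at or after U ends 17:01 → clear.
T: starts 17:09 at or after U ends 17:01 → clear.

No — it doesn't clash with anything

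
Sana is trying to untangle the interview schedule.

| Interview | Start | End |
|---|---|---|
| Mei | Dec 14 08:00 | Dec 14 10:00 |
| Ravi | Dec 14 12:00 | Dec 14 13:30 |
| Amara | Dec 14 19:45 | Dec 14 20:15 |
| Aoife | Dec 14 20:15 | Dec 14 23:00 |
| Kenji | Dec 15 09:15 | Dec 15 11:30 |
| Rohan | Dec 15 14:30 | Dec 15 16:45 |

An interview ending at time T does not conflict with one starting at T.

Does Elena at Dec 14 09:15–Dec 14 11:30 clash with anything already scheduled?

Yes — it overlaps Mei

Mei: starts Dec 14 08:00 before Elena ends Dec 14 11:30, and ends Dec 14 10:00 after Elena starts Dec 14 09:15 → overlap.
Ravi: starts Dec 14 12:00 at or after Elena ends Dec 14 11:30 → clear.
Amara: starts Dec 14 19:45 at or after Elena ends Dec 14 11:30 → clear.
Aoife: starts Dec 14 20:15 at or after Elena ends Dec 14 11:30 → clear.
Kenji: starts Dec 15 09:15 at or after Elena ends Dec 14 11:30 → clear.
Rohan: starts Dec 15 14:30 at or after Elena ends Dec 14 11:30 → clear.
Elena overlaps Mei.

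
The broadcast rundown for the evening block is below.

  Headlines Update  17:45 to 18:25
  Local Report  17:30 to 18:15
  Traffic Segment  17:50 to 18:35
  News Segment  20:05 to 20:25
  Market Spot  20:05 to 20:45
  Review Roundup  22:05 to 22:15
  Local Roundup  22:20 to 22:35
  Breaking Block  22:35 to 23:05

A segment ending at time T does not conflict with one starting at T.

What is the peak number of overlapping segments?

Sort all start/end points and keep a running count:
17:30 start Local Report → 1
17:45 start Headlines Update → 2
17:50 start Traffic Segment → 3
18:15 end Local Report → 2
18:25 end Headlines Update → 1
18:35 end Traffic Segment → 0
20:05 start Market Spot → 1
20:05 start News Segment → 2
20:25 end News Segment → 1
20:45 end Market Spot → 0
22:05 start Review Roundup → 1
22:15 end Review Roundup → 0
22:20 start Local Roundup → 1
22:35 end Local Roundup → 0
22:35 start Breaking Block → 1
23:05 end Breaking Block → 0
Peak is 3, at 17:50 (Headlines Update, Local Report, Traffic Segment).

3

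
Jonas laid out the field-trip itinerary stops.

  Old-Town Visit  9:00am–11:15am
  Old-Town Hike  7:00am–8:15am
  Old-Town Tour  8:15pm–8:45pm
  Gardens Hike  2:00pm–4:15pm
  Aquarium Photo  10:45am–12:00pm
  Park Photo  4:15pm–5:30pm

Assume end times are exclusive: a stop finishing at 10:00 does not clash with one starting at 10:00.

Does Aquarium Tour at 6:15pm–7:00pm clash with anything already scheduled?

No — it doesn't clash with anything

Old-Town Hike: ends 8:15am at or before Aquarium Tour starts 6:15pm → clear.
Old-Town Visit: ends 11:15am at or before Aquarium Tour starts 6:15pm → clear.
Aquarium Photo: ends 12:00pm at or before Aquarium Tour starts 6:15pm → clear.
Gardens Hike: ends 4:15pm at or before Aquarium Tour starts 6:15pm → clear.
Park Photo: ends 5:30pm at or before Aquarium Tour starts 6:15pm → clear.
Old-Town Tour: starts 8:15pm at or after Aquarium Tour ends 7:00pm → clear.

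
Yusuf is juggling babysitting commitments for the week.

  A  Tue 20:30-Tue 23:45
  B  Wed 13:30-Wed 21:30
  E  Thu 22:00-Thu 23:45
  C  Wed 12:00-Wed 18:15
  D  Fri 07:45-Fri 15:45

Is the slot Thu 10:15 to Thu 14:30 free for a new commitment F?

Yes — the slot is free

A: ends Tue 23:45 at or before F starts Thu 10:15 → clear.
C: ends Wed 18:15 at or before F starts Thu 10:15 → clear.
B: ends Wed 21:30 at or before F starts Thu 10:15 → clear.
E: starts Thu 22:00 at or after F ends Thu 14:30 → clear.
D: starts Fri 07:45 at or after F ends Thu 14:30 → clear.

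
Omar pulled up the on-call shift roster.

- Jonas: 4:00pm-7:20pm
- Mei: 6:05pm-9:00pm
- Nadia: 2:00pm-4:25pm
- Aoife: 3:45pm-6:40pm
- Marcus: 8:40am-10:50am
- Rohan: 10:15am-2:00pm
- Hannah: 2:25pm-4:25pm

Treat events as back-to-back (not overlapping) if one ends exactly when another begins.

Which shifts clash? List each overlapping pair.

Two intervals overlap when each starts before the other ends.
Sorted by start: Marcus, Rohan, Nadia, Hannah, Aoife, Jonas, Mei.
Rohan starts before Marcus ends → Marcus and Rohan overlap.
Nadia starts after Marcus ends — done with Marcus.
Nadia starts exactly when Rohan ends (back-to-back, no overlap) — done with Rohan.
Hannah starts before Nadia ends → Nadia and Hannah overlap.
Aoife starts before Nadia ends → Nadia and Aoife overlap.
Jonas starts before Nadia ends → Nadia and Jonas overlap.
Mei starts after Nadia ends.
Aoife starts before Hannah ends → Hannah and Aoife overlap.
Jonas starts before Hannah ends → Hannah and Jonas overlap.
Mei starts after Hannah ends.
Jonas starts before Aoife ends → Aoife and Jonas overlap.
Mei starts before Aoife ends → Aoife and Mei overlap.
Mei starts before Jonas ends → Jonas and Mei overlap.

Aoife & Hannah, Aoife & Jonas, Aoife & Mei, Aoife & Nadia, Hannah & Jonas, Hannah & Nadia, Jonas & Mei, Jonas & Nadia, Marcus & Rohan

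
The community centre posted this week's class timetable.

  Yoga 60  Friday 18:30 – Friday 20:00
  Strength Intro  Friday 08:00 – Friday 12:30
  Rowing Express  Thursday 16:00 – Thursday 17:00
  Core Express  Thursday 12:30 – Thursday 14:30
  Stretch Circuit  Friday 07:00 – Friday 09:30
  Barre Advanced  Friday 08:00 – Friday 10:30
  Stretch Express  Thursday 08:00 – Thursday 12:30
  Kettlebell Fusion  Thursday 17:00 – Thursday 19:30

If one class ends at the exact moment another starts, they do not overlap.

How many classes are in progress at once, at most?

Sort all start/end points and keep a running count:
Thursday 08:00 start Stretch Express → 1
Thursday 12:30 end Stretch Express → 0
Thursday 12:30 start Core Express → 1
Thursday 14:30 end Core Express → 0
Thursday 16:00 start Rowing Express → 1
Thursday 17:00 end Rowing Express → 0
Thursday 17:00 start Kettlebell Fusion → 1
Thursday 19:30 end Kettlebell Fusion → 0
Friday 07:00 start Stretch Circuit → 1
Friday 08:00 start Barre Advanced → 2
Friday 08:00 start Strength Intro → 3
Friday 09:30 end Stretch Circuit → 2
Friday 10:30 end Barre Advanced → 1
Friday 12:30 end Strength Intro → 0
Friday 18:30 start Yoga 60 → 1
Friday 20:00 end Yoga 60 → 0
Peak is 3, at Friday 08:00 (Barre Advanced, Strength Intro, Stretch Circuit).

3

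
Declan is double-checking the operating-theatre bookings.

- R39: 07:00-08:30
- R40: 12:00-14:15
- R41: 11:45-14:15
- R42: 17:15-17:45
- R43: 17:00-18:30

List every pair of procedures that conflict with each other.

R40 & R41, R42 & R43

Sorted by start: R39, R41, R40, R43, R42.
R41 starts after R39 ends; R39 is clear from here.
R40 starts before R41 ends → R41 and R40 overlap.
R43 starts after R41 ends; R41 is clear from here.
R43 starts after R40 ends; R40 is clear from here.
R42 starts before R43 ends → R43 and R42 overlap.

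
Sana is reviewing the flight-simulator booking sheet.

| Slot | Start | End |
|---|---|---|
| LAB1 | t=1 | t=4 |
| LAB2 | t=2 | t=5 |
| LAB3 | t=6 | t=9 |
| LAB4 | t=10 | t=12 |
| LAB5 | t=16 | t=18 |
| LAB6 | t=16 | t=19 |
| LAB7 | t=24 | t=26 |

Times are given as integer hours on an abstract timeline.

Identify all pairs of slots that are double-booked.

Two intervals overlap when each starts before the other ends.
Sorted by start: LAB1, LAB2, LAB3, LAB4, LAB5, LAB6, LAB7.
LAB2 starts before LAB1 ends → LAB1 and LAB2 overlap.
LAB3 starts after LAB1 ends, so nothing later overlaps LAB1 either.
LAB3 starts after LAB2 ends, so nothing later overlaps LAB2 either.
LAB4 starts after LAB3 ends, so nothing later overlaps LAB3 either.
LAB5 starts after LAB4 ends, so nothing later overlaps LAB4 either.
LAB6 starts before LAB5 ends → LAB5 and LAB6 overlap.
LAB7 starts after LAB5 ends.
LAB7 starts after LAB6 ends.

LAB1 & LAB2, LAB5 & LAB6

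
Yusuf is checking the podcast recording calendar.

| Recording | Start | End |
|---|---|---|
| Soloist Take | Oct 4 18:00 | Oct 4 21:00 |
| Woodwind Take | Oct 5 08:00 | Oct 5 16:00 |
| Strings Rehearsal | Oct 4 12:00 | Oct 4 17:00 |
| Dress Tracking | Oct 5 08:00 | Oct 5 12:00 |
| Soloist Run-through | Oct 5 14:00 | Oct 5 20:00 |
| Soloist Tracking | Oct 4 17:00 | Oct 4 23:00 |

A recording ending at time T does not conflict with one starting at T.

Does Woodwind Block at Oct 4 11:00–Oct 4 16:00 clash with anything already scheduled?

Yes — it overlaps Strings Rehearsal

Strings Rehearsal: starts Oct 4 12:00 before Woodwind Block ends Oct 4 16:00, and ends Oct 4 17:00 after Woodwind Block starts Oct 4 11:00 → overlap.
Soloist Tracking: starts Oct 4 17:00 at or after Woodwind Block ends Oct 4 16:00 → clear.
Soloist Take: starts Oct 4 18:00 at or after Woodwind Block ends Oct 4 16:00 → clear.
Dress Tracking: starts Oct 5 08:00 at or after Woodwind Block ends Oct 4 16:00 → clear.
Woodwind Take: starts Oct 5 08:00 at or after Woodwind Block ends Oct 4 16:00 → clear.
Soloist Run-through: starts Oct 5 14:00 at or after Woodwind Block ends Oct 4 16:00 → clear.
Woodwind Block overlaps Strings Rehearsal.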